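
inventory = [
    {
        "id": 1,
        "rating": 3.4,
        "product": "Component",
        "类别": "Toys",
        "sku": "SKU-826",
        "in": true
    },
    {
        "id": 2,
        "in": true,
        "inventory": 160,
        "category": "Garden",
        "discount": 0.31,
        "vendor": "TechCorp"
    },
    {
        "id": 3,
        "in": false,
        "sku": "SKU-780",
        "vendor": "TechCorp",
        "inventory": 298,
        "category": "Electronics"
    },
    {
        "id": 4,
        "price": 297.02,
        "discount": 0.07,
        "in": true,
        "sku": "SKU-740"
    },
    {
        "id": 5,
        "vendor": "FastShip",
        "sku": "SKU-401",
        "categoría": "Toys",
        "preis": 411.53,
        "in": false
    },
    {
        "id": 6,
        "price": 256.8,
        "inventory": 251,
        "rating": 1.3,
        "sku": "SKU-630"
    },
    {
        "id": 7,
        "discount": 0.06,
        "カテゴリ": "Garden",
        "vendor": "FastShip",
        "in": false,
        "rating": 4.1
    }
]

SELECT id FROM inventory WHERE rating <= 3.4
[1, 6]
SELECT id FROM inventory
[1, 2, 3, 4, 5, 6, 7]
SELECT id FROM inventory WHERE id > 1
[2, 3, 4, 5, 6, 7]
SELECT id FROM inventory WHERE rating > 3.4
[7]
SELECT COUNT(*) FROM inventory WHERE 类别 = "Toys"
1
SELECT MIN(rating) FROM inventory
1.3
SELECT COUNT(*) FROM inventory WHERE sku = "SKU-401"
1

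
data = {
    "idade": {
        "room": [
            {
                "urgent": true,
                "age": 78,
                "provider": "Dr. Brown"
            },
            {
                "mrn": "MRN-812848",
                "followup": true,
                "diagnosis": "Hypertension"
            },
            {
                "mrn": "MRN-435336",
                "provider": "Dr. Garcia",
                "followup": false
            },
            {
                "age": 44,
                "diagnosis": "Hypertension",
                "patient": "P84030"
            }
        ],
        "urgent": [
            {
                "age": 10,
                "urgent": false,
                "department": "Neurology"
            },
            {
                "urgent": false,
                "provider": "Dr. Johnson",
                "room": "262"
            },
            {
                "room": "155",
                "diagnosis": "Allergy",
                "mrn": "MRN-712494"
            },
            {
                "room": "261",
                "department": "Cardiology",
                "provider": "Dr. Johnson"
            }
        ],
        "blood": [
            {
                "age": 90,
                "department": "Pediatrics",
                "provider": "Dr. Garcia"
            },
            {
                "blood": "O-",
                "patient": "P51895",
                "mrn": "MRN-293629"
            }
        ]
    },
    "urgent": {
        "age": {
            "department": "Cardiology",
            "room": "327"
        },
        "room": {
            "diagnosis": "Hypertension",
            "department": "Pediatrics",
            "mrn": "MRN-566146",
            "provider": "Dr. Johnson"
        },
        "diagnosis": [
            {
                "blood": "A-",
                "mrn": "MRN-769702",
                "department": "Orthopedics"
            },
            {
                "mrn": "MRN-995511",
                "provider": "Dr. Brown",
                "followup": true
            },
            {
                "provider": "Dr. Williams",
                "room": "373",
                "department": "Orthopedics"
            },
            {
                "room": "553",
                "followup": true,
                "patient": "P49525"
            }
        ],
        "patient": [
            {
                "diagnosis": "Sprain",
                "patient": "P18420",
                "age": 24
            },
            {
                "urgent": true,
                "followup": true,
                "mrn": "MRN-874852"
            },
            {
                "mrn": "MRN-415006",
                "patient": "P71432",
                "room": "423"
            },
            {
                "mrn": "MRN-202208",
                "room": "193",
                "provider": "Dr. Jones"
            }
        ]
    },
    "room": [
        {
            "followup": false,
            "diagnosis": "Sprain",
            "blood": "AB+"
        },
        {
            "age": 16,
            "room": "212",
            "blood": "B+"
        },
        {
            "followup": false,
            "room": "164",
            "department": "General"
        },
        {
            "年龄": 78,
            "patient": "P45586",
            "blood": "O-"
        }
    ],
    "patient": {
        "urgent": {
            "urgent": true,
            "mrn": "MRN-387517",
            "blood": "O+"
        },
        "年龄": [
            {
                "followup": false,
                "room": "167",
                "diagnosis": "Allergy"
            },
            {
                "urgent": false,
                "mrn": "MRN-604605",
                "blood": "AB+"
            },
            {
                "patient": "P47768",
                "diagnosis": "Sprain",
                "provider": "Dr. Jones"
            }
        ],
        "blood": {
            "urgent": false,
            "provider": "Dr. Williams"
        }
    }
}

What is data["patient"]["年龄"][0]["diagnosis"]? "Allergy"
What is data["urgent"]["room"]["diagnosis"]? "Hypertension"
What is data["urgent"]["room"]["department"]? "Pediatrics"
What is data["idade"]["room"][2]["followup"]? False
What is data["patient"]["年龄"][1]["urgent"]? False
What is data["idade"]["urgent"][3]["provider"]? "Dr. Johnson"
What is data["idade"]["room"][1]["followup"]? True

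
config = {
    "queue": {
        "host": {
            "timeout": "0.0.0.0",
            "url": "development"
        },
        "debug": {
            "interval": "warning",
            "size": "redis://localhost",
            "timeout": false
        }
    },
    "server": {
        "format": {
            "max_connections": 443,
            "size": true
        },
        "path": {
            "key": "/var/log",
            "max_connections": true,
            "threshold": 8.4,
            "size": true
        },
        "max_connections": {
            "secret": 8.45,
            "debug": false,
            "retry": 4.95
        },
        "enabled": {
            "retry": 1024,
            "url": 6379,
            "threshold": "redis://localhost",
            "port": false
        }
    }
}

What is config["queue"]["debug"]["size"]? "redis://localhost"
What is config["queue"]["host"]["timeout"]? "0.0.0.0"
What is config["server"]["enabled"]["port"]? False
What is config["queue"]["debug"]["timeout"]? False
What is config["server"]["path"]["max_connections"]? True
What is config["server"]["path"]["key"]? "/var/log"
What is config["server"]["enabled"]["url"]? 6379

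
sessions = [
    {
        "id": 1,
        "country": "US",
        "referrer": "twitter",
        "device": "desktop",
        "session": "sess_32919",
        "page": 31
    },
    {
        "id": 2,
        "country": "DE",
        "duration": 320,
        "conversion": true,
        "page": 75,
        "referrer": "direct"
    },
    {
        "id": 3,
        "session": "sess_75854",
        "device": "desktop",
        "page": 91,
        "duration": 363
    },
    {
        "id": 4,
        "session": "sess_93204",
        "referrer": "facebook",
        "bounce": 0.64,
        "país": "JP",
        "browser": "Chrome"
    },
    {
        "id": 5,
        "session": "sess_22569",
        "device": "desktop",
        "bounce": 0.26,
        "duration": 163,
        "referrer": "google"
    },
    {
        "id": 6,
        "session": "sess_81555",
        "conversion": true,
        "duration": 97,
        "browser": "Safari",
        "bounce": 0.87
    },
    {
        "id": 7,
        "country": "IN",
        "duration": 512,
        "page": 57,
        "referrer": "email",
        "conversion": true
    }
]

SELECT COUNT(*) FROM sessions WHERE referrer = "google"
1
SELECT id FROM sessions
[1, 2, 3, 4, 5, 6, 7]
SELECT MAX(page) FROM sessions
91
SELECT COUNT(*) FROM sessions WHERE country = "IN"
1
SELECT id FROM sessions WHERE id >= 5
[5, 6, 7]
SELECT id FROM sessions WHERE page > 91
[]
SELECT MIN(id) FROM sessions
1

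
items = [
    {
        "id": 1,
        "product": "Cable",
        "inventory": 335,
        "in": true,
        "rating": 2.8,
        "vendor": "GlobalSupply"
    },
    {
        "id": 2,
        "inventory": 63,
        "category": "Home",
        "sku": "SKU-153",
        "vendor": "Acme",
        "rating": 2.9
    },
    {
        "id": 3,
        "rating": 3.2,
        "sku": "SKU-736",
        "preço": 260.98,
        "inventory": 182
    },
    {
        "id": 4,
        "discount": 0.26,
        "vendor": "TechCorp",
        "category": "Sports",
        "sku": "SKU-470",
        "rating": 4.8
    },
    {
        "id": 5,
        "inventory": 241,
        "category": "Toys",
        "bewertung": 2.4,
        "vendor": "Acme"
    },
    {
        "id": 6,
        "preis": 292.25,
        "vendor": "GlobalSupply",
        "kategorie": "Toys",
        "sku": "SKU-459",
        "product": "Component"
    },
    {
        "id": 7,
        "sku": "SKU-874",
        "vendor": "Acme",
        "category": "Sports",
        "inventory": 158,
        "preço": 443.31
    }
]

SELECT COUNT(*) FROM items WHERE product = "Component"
1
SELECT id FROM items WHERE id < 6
[1, 2, 3, 4, 5]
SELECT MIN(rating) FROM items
2.8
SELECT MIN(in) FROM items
True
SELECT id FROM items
[1, 2, 3, 4, 5, 6, 7]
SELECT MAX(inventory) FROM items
335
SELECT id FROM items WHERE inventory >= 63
[1, 2, 3, 5, 7]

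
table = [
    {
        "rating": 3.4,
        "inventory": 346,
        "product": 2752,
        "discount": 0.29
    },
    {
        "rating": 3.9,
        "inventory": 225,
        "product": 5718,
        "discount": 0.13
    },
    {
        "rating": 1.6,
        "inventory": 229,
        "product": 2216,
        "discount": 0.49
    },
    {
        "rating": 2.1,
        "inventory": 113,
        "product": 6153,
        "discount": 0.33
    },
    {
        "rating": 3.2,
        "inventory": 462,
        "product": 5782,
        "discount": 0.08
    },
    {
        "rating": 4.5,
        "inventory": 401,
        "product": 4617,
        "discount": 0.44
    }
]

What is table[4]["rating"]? 3.2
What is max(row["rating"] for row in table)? 4.5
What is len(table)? 6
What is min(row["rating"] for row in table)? 1.6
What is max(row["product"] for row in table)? 6153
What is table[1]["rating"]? 3.9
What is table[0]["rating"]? 3.4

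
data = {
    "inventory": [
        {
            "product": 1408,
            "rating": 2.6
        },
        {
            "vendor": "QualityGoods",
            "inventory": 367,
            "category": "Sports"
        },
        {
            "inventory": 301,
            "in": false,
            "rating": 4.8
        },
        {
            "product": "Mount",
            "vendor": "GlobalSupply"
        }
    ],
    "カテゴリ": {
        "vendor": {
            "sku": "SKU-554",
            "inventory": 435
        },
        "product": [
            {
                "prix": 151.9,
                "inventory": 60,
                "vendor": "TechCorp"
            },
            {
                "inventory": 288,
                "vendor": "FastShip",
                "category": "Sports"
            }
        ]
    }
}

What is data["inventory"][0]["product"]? 1408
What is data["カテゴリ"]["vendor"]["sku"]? "SKU-554"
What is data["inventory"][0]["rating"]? 2.6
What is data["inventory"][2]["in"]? False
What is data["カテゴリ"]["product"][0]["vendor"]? "TechCorp"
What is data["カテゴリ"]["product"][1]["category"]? "Sports"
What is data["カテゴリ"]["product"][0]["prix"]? 151.9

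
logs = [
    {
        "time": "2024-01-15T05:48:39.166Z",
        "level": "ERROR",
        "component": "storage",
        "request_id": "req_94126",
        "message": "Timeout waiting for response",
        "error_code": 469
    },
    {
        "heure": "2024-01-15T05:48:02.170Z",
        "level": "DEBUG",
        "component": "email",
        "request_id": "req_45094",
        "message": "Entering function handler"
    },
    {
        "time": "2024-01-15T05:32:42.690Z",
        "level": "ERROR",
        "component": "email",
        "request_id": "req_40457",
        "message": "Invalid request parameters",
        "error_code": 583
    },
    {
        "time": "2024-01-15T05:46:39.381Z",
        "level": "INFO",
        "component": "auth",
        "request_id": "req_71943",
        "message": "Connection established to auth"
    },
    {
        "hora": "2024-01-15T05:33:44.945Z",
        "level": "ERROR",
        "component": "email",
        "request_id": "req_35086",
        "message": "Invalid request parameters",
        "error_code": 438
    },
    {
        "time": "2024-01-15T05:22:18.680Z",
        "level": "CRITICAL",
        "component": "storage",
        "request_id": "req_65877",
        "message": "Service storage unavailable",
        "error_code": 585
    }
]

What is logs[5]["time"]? "2024-01-15T05:22:18.680Z"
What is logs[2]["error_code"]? 583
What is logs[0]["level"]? "ERROR"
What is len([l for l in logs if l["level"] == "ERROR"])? 3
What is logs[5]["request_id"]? "req_65877"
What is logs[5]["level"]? "CRITICAL"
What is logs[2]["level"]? "ERROR"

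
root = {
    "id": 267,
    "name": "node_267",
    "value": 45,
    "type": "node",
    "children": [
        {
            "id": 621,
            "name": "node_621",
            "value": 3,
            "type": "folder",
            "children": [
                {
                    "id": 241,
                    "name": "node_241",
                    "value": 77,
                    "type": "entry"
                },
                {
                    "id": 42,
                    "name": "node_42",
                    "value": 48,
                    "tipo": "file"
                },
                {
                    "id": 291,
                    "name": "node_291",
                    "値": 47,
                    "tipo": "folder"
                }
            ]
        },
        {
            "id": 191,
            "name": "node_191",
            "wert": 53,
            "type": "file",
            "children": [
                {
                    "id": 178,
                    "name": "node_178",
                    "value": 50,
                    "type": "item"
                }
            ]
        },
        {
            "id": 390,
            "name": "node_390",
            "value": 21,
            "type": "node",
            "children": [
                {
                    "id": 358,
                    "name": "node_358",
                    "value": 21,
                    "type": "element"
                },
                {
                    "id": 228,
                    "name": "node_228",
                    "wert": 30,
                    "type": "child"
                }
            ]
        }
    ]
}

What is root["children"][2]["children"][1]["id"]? 228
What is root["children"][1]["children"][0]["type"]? "item"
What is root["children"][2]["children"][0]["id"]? 358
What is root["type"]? "node"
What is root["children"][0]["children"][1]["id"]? 42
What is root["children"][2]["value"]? 21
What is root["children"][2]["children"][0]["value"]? 21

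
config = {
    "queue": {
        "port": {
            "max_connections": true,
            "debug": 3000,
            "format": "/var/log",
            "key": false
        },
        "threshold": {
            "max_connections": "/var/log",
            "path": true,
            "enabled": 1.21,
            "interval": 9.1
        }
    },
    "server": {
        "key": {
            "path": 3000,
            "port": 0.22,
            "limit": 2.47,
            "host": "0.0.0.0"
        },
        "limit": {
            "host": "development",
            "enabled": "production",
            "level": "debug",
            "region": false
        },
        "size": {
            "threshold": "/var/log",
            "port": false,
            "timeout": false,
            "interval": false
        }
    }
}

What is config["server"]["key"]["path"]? 3000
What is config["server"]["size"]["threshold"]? "/var/log"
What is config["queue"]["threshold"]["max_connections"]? "/var/log"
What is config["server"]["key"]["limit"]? 2.47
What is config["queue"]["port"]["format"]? "/var/log"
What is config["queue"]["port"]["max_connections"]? True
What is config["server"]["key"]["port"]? 0.22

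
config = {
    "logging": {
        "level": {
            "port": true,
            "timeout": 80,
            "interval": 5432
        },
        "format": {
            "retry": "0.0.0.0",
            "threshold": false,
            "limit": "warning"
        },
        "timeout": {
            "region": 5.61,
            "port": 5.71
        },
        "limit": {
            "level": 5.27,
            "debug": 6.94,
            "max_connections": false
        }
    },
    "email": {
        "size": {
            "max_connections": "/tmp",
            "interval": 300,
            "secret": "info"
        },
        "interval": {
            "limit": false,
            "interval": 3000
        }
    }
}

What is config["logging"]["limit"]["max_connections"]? False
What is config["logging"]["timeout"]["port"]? 5.71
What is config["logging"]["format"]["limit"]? "warning"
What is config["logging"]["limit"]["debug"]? 6.94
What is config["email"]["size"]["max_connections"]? "/tmp"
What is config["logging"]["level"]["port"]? True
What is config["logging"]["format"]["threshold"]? False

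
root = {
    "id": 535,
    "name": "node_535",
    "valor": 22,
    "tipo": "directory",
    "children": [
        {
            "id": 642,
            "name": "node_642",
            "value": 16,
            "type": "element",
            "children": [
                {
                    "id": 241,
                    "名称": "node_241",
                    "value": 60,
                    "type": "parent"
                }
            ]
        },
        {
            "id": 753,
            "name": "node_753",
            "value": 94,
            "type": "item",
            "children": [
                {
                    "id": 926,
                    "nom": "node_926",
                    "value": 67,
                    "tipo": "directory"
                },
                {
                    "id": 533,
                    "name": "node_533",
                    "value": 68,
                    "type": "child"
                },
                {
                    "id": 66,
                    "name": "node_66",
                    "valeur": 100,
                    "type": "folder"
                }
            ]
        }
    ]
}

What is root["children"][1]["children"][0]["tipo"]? "directory"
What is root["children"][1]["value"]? 94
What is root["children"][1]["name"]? "node_753"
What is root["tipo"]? "directory"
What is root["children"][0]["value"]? 16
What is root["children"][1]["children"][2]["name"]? "node_66"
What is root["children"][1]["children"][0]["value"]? 67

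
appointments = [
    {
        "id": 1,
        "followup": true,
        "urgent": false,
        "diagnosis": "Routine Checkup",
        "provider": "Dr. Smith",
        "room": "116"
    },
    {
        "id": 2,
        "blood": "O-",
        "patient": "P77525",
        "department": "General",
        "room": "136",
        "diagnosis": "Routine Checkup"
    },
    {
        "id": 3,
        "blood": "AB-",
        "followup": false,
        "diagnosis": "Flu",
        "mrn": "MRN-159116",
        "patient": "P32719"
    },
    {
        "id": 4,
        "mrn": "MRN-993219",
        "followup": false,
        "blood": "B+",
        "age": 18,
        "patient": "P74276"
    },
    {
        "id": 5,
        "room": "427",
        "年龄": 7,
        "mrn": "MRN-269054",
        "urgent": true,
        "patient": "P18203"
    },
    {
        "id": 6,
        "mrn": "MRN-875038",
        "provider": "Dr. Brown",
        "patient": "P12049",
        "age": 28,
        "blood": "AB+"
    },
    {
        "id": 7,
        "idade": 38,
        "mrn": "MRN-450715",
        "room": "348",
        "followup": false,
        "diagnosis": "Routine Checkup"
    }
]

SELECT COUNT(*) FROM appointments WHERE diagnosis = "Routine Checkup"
3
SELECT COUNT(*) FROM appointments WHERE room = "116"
1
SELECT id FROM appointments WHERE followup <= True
[1, 3, 4, 7]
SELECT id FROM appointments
[1, 2, 3, 4, 5, 6, 7]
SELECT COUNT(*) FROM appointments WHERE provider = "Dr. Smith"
1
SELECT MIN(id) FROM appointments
1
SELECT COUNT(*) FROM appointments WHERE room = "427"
1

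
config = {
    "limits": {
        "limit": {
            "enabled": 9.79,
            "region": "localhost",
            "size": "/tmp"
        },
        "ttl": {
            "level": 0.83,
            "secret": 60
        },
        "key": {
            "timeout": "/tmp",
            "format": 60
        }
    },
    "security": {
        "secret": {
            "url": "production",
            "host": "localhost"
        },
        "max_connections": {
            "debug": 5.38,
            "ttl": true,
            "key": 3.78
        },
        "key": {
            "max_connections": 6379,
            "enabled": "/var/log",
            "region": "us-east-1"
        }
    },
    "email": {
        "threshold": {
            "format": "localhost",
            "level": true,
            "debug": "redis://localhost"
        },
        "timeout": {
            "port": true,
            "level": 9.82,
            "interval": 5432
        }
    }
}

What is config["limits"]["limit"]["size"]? "/tmp"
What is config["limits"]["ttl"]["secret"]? 60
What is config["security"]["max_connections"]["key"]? 3.78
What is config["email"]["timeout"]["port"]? True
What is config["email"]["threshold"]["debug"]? "redis://localhost"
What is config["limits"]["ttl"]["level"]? 0.83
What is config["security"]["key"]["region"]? "us-east-1"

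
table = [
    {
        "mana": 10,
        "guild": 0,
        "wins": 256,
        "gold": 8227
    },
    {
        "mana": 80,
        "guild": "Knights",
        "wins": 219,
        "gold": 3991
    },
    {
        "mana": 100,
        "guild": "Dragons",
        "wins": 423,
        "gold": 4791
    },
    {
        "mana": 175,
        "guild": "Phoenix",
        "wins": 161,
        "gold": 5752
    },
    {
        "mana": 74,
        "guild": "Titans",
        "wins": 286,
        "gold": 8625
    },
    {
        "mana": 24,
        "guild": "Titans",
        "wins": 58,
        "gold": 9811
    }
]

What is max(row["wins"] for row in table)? 423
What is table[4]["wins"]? 286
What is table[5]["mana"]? 24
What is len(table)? 6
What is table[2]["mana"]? 100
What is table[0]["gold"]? 8227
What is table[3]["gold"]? 5752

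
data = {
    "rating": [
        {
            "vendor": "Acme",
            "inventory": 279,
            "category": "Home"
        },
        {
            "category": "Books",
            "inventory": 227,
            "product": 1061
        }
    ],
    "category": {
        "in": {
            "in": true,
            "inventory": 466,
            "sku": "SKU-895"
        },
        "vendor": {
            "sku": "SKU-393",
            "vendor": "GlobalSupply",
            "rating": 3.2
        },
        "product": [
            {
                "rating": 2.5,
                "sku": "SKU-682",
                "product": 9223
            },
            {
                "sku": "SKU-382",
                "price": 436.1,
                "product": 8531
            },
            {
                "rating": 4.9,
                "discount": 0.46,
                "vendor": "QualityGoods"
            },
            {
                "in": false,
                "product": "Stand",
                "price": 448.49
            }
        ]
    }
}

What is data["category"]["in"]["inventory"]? 466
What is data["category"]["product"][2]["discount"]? 0.46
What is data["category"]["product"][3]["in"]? False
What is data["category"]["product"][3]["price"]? 448.49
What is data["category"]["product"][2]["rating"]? 4.9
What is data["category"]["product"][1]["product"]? 8531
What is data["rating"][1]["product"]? 1061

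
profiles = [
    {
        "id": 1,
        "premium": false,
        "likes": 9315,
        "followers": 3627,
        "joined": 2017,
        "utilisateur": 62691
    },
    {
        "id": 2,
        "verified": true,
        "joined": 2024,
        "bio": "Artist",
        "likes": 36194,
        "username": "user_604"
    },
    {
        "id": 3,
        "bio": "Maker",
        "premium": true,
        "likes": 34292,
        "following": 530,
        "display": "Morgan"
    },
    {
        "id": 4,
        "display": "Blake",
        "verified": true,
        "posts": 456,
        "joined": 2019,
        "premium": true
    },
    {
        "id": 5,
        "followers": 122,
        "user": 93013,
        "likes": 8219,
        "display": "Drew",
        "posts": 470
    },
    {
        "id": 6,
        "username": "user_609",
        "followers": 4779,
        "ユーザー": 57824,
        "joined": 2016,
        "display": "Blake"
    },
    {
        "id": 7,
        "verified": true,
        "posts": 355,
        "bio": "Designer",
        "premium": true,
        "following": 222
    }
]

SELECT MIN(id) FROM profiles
1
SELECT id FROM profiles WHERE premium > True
[]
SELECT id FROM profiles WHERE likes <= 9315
[1, 5]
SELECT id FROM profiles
[1, 2, 3, 4, 5, 6, 7]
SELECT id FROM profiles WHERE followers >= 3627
[1, 6]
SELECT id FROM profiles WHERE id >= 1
[1, 2, 3, 4, 5, 6, 7]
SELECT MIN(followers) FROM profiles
122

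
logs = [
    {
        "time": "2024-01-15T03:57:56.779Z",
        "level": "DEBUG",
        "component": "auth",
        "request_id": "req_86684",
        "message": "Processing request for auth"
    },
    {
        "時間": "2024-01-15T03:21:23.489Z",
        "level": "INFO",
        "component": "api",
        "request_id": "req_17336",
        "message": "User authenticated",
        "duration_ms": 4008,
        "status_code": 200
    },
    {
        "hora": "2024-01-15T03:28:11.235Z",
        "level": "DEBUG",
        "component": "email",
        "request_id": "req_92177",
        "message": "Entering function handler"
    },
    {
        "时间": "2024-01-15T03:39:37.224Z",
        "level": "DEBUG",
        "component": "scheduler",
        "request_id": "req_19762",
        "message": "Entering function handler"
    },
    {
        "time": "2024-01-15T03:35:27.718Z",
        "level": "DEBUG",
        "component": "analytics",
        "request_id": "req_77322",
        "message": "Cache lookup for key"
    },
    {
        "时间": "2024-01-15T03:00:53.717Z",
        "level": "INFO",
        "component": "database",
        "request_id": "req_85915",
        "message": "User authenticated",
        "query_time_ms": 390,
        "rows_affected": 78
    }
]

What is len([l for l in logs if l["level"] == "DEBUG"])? 4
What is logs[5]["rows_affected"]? 78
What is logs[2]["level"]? "DEBUG"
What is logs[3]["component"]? "scheduler"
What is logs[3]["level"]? "DEBUG"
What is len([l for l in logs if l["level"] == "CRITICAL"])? 0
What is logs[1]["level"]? "INFO"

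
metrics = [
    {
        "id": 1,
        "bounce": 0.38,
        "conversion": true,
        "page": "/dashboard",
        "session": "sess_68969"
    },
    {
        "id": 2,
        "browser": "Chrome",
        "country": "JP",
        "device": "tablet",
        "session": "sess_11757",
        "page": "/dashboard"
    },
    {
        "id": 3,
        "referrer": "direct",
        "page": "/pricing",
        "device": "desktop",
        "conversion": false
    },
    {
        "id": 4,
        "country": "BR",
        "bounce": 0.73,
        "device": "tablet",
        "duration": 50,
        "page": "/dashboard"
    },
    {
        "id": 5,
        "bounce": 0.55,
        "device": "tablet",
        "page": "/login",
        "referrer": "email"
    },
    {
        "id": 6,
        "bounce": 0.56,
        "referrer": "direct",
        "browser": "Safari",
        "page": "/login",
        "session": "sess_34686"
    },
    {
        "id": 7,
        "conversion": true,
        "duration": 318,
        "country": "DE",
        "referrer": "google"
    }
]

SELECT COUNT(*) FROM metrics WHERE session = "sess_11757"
1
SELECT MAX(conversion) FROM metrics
True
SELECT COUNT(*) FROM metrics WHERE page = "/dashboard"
3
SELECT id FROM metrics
[1, 2, 3, 4, 5, 6, 7]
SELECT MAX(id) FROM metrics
7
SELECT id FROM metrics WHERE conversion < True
[3]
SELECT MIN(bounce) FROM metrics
0.38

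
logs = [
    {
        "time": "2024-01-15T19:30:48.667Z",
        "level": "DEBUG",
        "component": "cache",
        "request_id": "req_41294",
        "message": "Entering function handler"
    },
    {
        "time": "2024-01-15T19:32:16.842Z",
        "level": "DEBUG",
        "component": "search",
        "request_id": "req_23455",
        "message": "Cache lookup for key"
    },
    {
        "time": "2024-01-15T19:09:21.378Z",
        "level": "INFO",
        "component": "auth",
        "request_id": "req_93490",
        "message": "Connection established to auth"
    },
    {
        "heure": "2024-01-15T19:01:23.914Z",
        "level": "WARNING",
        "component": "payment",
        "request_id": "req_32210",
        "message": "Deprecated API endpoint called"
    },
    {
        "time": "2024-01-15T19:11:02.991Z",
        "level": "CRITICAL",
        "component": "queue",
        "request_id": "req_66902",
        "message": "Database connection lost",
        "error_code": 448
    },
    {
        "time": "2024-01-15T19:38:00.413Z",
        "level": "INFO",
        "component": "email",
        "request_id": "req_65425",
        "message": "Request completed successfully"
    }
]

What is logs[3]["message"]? "Deprecated API endpoint called"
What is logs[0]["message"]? "Entering function handler"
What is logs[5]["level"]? "INFO"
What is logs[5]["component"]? "email"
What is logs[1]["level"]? "DEBUG"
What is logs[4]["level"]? "CRITICAL"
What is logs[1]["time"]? "2024-01-15T19:32:16.842Z"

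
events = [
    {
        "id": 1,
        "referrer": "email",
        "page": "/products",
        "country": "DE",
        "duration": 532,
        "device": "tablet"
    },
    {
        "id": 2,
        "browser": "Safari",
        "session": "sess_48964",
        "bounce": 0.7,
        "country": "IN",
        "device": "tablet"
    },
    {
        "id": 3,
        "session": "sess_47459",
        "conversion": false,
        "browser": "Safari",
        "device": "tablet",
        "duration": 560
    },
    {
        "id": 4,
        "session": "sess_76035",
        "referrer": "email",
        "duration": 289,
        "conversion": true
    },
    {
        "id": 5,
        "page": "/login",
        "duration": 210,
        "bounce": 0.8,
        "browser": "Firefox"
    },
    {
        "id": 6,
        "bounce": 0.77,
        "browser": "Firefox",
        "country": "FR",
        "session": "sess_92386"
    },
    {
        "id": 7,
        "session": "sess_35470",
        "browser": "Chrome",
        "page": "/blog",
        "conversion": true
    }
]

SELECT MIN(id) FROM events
1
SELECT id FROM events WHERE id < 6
[1, 2, 3, 4, 5]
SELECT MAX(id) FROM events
7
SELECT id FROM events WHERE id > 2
[3, 4, 5, 6, 7]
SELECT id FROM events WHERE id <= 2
[1, 2]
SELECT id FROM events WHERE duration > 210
[1, 3, 4]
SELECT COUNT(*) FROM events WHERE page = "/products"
1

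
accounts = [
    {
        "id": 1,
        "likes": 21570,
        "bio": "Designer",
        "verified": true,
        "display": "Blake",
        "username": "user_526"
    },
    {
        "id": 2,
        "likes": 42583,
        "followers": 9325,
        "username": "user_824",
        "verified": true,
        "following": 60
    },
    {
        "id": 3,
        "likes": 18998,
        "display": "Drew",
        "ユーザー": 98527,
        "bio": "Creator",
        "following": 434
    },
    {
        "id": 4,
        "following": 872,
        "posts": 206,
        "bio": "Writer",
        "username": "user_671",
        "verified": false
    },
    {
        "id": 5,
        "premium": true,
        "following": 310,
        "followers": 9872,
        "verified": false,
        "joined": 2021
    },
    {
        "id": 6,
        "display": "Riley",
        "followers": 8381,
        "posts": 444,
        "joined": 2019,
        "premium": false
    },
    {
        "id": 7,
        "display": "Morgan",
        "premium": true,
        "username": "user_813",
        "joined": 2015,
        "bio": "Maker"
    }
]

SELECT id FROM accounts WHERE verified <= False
[4, 5]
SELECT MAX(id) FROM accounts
7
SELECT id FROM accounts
[1, 2, 3, 4, 5, 6, 7]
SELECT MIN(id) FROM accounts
1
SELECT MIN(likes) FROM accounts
18998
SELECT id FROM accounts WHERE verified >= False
[1, 2, 4, 5]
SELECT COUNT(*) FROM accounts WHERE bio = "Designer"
1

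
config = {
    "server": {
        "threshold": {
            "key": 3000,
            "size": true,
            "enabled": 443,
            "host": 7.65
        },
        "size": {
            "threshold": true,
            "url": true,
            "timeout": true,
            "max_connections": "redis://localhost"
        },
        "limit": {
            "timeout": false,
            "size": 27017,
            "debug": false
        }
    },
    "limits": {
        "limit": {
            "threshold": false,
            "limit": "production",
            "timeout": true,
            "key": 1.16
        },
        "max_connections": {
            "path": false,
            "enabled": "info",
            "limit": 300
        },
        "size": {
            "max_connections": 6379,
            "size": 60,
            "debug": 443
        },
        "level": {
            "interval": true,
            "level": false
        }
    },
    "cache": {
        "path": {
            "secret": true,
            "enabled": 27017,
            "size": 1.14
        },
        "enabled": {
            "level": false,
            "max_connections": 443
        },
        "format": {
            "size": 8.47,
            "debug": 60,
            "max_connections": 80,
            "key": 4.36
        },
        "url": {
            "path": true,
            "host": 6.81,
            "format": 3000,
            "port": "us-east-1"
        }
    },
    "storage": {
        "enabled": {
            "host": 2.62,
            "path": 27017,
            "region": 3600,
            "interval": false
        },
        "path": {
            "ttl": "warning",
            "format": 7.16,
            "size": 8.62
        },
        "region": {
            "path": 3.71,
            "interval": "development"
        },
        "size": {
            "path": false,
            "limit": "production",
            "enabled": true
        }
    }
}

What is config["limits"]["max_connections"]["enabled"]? "info"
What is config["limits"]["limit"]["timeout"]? True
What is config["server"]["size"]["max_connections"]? "redis://localhost"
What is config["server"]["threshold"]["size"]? True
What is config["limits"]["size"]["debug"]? 443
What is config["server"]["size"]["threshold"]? True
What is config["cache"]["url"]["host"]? 6.81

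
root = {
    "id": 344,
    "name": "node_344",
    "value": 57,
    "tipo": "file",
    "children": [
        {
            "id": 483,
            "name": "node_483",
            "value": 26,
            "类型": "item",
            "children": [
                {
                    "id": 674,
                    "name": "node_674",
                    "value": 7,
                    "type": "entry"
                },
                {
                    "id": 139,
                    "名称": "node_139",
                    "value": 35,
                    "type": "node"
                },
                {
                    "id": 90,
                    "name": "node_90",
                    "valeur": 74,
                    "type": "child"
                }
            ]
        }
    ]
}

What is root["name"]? "node_344"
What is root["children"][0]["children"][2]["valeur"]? 74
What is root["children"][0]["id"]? 483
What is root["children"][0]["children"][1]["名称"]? "node_139"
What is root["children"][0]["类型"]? "item"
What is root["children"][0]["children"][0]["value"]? 7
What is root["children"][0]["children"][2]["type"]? "child"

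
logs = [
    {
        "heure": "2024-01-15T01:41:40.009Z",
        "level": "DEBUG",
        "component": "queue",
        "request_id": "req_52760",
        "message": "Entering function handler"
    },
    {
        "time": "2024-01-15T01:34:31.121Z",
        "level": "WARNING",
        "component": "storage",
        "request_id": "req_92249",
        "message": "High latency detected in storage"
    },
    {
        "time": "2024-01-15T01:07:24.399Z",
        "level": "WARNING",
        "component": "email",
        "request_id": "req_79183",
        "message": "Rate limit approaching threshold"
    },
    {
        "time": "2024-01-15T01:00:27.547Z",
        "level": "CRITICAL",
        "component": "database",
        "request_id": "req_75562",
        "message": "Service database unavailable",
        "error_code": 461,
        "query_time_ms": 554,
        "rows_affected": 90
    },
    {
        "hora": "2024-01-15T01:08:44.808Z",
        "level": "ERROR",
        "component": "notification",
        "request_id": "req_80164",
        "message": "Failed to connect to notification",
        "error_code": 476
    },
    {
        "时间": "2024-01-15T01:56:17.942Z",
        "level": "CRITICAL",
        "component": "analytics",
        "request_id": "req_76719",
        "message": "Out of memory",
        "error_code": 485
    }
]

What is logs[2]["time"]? "2024-01-15T01:07:24.399Z"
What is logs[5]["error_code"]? 485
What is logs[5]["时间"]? "2024-01-15T01:56:17.942Z"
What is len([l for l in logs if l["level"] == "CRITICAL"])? 2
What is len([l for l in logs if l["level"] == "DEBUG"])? 1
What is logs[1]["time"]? "2024-01-15T01:34:31.121Z"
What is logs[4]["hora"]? "2024-01-15T01:08:44.808Z"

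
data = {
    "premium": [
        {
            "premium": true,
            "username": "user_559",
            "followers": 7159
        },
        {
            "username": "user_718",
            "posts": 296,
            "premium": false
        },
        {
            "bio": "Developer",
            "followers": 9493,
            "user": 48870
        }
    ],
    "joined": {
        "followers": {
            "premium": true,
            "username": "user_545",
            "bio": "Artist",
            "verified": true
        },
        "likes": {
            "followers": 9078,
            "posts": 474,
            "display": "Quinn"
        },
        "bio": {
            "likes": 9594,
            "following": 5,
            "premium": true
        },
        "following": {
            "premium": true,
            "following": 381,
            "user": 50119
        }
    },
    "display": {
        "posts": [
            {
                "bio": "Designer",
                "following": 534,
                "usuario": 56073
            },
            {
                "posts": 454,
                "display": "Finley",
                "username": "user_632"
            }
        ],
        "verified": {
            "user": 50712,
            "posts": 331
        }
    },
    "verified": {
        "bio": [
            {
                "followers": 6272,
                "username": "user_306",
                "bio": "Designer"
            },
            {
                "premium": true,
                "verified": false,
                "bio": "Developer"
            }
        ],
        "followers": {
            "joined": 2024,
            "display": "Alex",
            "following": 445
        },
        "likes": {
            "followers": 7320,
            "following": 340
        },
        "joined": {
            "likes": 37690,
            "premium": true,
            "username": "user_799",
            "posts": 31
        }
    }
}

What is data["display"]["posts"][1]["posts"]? 454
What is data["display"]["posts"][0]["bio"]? "Designer"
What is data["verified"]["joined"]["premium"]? True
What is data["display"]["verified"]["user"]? 50712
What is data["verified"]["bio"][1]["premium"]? True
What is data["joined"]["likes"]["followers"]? 9078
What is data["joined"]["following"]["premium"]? True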